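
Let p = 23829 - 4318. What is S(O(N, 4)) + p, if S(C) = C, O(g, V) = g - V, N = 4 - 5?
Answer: 19506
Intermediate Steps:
N = -1
p = 19511
S(O(N, 4)) + p = (-1 - 1*4) + 19511 = (-1 - 4) + 19511 = -5 + 19511 = 19506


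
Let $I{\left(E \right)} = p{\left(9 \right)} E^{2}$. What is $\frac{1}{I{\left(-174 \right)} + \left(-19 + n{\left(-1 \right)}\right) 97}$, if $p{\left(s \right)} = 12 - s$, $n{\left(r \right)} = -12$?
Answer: $\frac{1}{87821} \approx 1.1387 \cdot 10^{-5}$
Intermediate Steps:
$I{\left(E \right)} = 3 E^{2}$ ($I{\left(E \right)} = \left(12 - 9\right) E^{2} = 3 E^{2}$)
$\frac{1}{I{\left(-174 \right)} + \left(-19 + n{\left(-1 \right)}\right) 97} = \frac{1}{3 \left(-174\right)^{2} + \left(-19 - 12\right) 97} = \frac{1}{3 \cdot 30276 - 3007} = \frac{1}{90828 - 3007} = \frac{1}{87821}$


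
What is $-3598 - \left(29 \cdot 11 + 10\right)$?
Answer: $-3927$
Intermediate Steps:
$-3598 - \left(29 \cdot 11 + 10\right) = -3598 - \left(319 + 10\right) = -3598 - 329 = -3927$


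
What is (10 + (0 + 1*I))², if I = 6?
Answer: 256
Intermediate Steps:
(10 + (0 + 1*I))² = (10 + (0 + 1*6))² = (10 + (0 + 6))² = (10 + 6)² = 16² = 256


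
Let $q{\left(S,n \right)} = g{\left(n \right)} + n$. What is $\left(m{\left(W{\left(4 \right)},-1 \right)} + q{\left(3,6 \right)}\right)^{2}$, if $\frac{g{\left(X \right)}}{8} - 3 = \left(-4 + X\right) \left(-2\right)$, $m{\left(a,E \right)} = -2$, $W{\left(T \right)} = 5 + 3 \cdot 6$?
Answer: $16$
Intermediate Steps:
$W{\left(T \right)} = 23$ ($W{\left(T \right)} = 5 + 18 = 23$)
$g{\left(X \right)} = 88 - 16 X$ ($g{\left(X \right)} = 24 + 8 \left(-4 + X\right) \left(-2\right) = 24 + 8 \left(8 - 2 X\right) = 24 - \left(-64 + 16 X\right) = 88 - 16 X$)
$q{\left(S,n \right)} = 88 - 15 n$ ($q{\left(S,n \right)} = \left(88 - 16 n\right) + n = 88 - 15 n$)
$\left(m{\left(W{\left(4 \right)},-1 \right)} + q{\left(3,6 \right)}\right)^{2} = \left(-2 + \left(88 - 90\right)\right)^{2} = \left(-2 - 2\right)^{2} = \left(-4\right)^{2} = 16$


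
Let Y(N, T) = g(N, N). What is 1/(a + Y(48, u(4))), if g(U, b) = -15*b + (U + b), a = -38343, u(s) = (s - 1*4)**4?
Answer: -1/38967 ≈ -2.5663e-5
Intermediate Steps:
u(s) = (-4 + s)**4 (u(s) = (s - 4)**4 = (-4 + s)**4)
g(U, b) = U - 14*b
Y(N, T) = -13*N (Y(N, T) = N - 14*N = -13*N)
1/(a + Y(48, u(4))) = 1/(-38343 - 13*48) = 1/(-38343 - 624) = 1/(-38967) = -1/38967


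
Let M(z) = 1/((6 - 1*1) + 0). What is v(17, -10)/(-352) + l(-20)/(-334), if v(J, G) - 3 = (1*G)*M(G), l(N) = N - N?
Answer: -1/352 ≈ -0.0028409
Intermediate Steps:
M(z) = 1/5 (M(z) = 1/((6 - 1) + 0) = 1/(5 + 0) = 1/5)
l(N) = 0
v(J, G) = 3 + G/5 (v(J, G) = 3 + (1*G)*(1/5) = 3 + G*(1/5) = 3 + G/5)
v(17, -10)/(-352) + l(-20)/(-334) = (3 + (1/5)*(-10))/(-352) + 0/(-334) = (3 - 2)*(-1/352) + 0*(-1/334) = 1*(-1/352) + 0 = -1/352 + 0 = -1/352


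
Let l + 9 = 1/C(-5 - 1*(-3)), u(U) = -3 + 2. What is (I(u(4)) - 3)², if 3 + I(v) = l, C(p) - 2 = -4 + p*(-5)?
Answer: 14161/64 ≈ 221.27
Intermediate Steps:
C(p) = -2 - 5*p (C(p) = 2 + (-4 + p*(-5)) = 2 + (-4 - 5*p) = -2 - 5*p)
u(U) = -1
l = -71/8 (l = -9 + 1/(-2 - 5*(-5 - 1*(-3))) = -9 + 1/(-2 - 5*(-5 + 3)) = -9 + 1/(-2 - 5*(-2)) = -9 + 1/(-2 + 10) = -9 + 1/8 = -9 + ⅛ = -71/8 ≈ -8.8750)
I(v) = -95/8 (I(v) = -3 - 71/8 = -95/8)
(I(u(4)) - 3)² = (-95/8 - 3)² = (-119/8)² = 14161/64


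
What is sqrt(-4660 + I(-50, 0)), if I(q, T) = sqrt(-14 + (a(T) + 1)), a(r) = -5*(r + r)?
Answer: sqrt(-4660 + I*sqrt(13)) ≈ 0.0264 + 68.264*I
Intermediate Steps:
a(r) = -10*r
I(q, T) = sqrt(-13 - 10*T) (I(q, T) = sqrt(-14 + (-10*T + 1)) = sqrt(-14 + (1 - 10*T)) = sqrt(-13 - 10*T))
sqrt(-4660 + I(-50, 0)) = sqrt(-4660 + sqrt(-13 - 10*0)) = sqrt(-4660 + sqrt(-13 + 0)) = sqrt(-4660 + sqrt(-13)) = sqrt(-4660 + I*sqrt(13))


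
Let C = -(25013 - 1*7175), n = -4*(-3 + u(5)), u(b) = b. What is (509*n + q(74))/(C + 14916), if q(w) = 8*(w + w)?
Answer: 1444/1461 ≈ 0.98836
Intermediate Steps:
n = -8 (n = -4*(-3 + 5) = -4*2 = -8)
C = -17838 (C = -(25013 - 7175) = -1*17838 = -17838)
q(w) = 16*w (q(w) = 8*(2*w) = 16*w)
(509*n + q(74))/(C + 14916) = (509*(-8) + 16*74)/(-17838 + 14916) = (-4072 + 1184)/(-2922) = -2888*(-1/2922) = 1444/1461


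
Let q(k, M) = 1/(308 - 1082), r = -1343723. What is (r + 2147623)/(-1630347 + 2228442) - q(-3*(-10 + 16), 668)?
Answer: 1537819/1143026 ≈ 1.3454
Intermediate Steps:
q(k, M) = -1/774 (q(k, M) = 1/(-774) = -1/774)
(r + 2147623)/(-1630347 + 2228442) - q(-3*(-10 + 16), 668) = (-1343723 + 2147623)/(-1630347 + 2228442) - 1*(-1/774) = 803900/598095 + 1/774 = 803900*(1/598095) + 1/774 = 160780/119619 + 1/774 = 1537819/1143026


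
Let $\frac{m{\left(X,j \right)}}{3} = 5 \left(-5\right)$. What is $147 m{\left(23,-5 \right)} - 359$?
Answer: $-11384$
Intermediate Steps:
$m{\left(X,j \right)} = -75$ ($m{\left(X,j \right)} = 3 \cdot 5 \left(-5\right) = 3 \left(-25\right) = -75$)
$147 m{\left(23,-5 \right)} - 359 = 147 \left(-75\right) - 359 = -11025 - 359 = -11384$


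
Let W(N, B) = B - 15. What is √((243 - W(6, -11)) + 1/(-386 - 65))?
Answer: √54714418/451 ≈ 16.401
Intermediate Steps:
W(N, B) = -15 + B
√((243 - W(6, -11)) + 1/(-386 - 65)) = √((243 - (-15 - 11)) + 1/(-386 - 65)) = √((243 - 1*(-26)) + 1/(-451)) = √((243 + 26) - 1/451) = √(269 - 1/451) = √(121318/451) = √54714418/451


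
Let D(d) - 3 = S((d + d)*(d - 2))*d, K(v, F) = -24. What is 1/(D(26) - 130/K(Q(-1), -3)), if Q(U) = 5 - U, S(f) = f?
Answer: 12/389477 ≈ 3.0811e-5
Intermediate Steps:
D(d) = 3 + 2*d**2*(-2 + d) (D(d) = 3 + ((d + d)*(d - 2))*d = 3 + ((2*d)*(-2 + d))*d = 3 + (2*d*(-2 + d))*d = 3 + 2*d**2*(-2 + d))
1/(D(26) - 130/K(Q(-1), -3)) = 1/((3 + 2*26**2*(-2 + 26)) - 130/(-24)) = 1/((3 + 2*676*24) - 130*(-1/24)) = 1/((3 + 32448) + 65/12) = 1/(32451 + 65/12) = 1/(389477/12) = 12/389477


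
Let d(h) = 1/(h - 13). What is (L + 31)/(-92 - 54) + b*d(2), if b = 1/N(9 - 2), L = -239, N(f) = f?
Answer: 7935/5621 ≈ 1.4117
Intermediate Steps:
d(h) = 1/(-13 + h)
b = ⅐ (b = 1/(9 - 2) = 1/7 = ⅐ ≈ 0.14286)
(L + 31)/(-92 - 54) + b*d(2) = (-239 + 31)/(-92 - 54) + 1/(7*(-13 + 2)) = -208/(-146) + (⅐)/(-11) = -208*(-1/146) + (⅐)*(-1/11) = 104/73 - 1/77 = 7935/5621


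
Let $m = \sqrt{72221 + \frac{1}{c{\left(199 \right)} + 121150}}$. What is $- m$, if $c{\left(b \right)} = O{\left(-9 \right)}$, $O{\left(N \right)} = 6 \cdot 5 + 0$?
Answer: $- \frac{\sqrt{265133986960395}}{60590} \approx -268.74$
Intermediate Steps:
$O{\left(N \right)} = 30$ ($O{\left(N \right)} = 30 + 0 = 30$)
$c{\left(b \right)} = 30$
$m = \frac{\sqrt{265133986960395}}{60590}$ ($m = \sqrt{72221 + \frac{1}{30 + 121150}} = \sqrt{72221 + \frac{1}{121180}} = \sqrt{\frac{8751740781}{121180}} = \frac{\sqrt{265133986960395}}{60590} \approx 268.74$)
$- m = - \frac{\sqrt{265133986960395}}{60590}$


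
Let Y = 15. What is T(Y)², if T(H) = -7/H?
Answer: 49/225 ≈ 0.21778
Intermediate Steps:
T(Y)² = (-7/15)² = 49/225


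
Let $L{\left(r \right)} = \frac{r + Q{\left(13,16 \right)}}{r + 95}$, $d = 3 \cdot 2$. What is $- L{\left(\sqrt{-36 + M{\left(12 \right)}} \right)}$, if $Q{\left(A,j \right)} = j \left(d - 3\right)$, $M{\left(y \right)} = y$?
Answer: $\frac{2 \left(- \sqrt{6} + 24 i\right)}{- 95 i + 2 \sqrt{6}} \approx -0.50658 - 0.025445 i$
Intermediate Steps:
$d = 6$
$Q{\left(A,j \right)} = 3 j$ ($Q{\left(A,j \right)} = j \left(6 - 3\right) = j 3 = 3 j$)
$L{\left(r \right)} = \frac{48 + r}{95 + r}$ ($L{\left(r \right)} = \frac{r + 3 \cdot 16}{r + 95} = \frac{r + 48}{95 + r} = \frac{48 + r}{95 + r}$)
$- L{\left(\sqrt{-36 + M{\left(12 \right)}} \right)} = - \frac{48 + \sqrt{-36 + 12}}{95 + \sqrt{-36 + 12}} = - \frac{48 + \sqrt{-24}}{95 + \sqrt{-24}} = - \frac{48 + 2 i \sqrt{6}}{95 + 2 i \sqrt{6}}$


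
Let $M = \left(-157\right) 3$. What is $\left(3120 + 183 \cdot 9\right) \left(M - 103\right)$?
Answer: $-2736258$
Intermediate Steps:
$M = -471$
$\left(3120 + 183 \cdot 9\right) \left(M - 103\right) = \left(3120 + 183 \cdot 9\right) \left(-471 - 103\right) = \left(3120 + 1647\right) \left(-574\right) = 4767 \left(-574\right) = -2736258$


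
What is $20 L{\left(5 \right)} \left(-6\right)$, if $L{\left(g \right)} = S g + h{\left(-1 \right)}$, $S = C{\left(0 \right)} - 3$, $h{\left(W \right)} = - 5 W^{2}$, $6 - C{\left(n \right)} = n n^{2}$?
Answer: $-1200$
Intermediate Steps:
$C{\left(n \right)} = 6 - n^{3}$ ($C{\left(n \right)} = 6 - n n^{2} = 6 - n^{3}$)
$S = 3$ ($S = \left(6 - 0^{3}\right) - 3 = \left(6 - 0\right) - 3 = \left(6 + 0\right) - 3 = 6 - 3 = 3$)
$L{\left(g \right)} = -5 + 3 g$ ($L{\left(g \right)} = 3 g - 5 \left(-1\right)^{2} = 3 g - 5 = -5 + 3 g$)
$20 L{\left(5 \right)} \left(-6\right) = 20 \left(-5 + 3 \cdot 5\right) \left(-6\right) = 20 \left(-5 + 15\right) \left(-6\right) = 20 \cdot 10 \left(-6\right) = 200 \left(-6\right) = -1200$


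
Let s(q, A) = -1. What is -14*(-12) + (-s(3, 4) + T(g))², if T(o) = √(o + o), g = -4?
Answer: 161 + 4*I*√2 ≈ 161.0 + 5.6569*I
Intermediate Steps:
T(o) = √2*√o (T(o) = √(2*o) = √2*√o)
-14*(-12) + (-s(3, 4) + T(g))² = -14*(-12) + (-1*(-1) + √2*√(-4))² = 168 + (1 + √2*(2*I))² = 168 + (1 + 2*I*√2)²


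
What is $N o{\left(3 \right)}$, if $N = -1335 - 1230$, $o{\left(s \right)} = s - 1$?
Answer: $-5130$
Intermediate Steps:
$o{\left(s \right)} = -1 + s$
$N = -2565$ ($N = -1335 - 1230 = -2565$)
$N o{\left(3 \right)} = - 2565 \left(-1 + 3\right) = \left(-2565\right) 2 = -5130$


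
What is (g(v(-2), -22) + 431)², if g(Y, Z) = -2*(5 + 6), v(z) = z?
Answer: 167281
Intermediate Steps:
g(Y, Z) = -22 (g(Y, Z) = -2*11 = -22)
(g(v(-2), -22) + 431)² = (-22 + 431)² = 409² = 167281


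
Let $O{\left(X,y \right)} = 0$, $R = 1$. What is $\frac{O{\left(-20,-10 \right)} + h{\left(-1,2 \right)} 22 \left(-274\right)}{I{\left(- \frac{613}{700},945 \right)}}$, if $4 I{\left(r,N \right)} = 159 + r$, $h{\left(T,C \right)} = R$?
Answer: $- \frac{16878400}{110687} \approx -152.49$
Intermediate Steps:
$h{\left(T,C \right)} = 1$
$I{\left(r,N \right)} = \frac{159}{4} + \frac{r}{4}$ ($I{\left(r,N \right)} = \frac{159 + r}{4} = \frac{159}{4} + \frac{r}{4}$)
$\frac{O{\left(-20,-10 \right)} + h{\left(-1,2 \right)} 22 \left(-274\right)}{I{\left(- \frac{613}{700},945 \right)}} = \frac{0 + 1 \cdot 22 \left(-274\right)}{\frac{159}{4} + \frac{\left(-613\right) \frac{1}{700}}{4}} = \frac{0 + 22 \left(-274\right)}{\frac{159}{4} + \frac{\left(-613\right) \frac{1}{700}}{4}} = \frac{0 - 6028}{\frac{159}{4} + \frac{1}{4} \left(- \frac{613}{700}\right)} = - \frac{6028}{\frac{159}{4} - \frac{613}{2800}} = - \frac{6028}{\frac{110687}{2800}} = \left(-6028\right) \frac{2800}{110687} = - \frac{16878400}{110687}$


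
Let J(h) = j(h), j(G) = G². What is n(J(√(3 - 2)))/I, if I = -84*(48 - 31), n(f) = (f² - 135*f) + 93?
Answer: 41/1428 ≈ 0.028711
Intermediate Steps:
J(h) = h²
n(f) = 93 + f² - 135*f
I = -1428 (I = -84*17 = -1428)
n(J(√(3 - 2)))/I = (93 + ((√(3 - 2))²)² - 135*(√(3 - 2))²)/(-1428) = (93 + ((√1)²)² - 135*(√1)²)*(-1/1428) = (93 + (1²)² - 135*1²)*(-1/1428) = (93 + 1² - 135*1)*(-1/1428) = (93 + 1 - 135)*(-1/1428) = -41*(-1/1428) = 41/1428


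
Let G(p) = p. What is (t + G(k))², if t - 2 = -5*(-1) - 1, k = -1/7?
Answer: 1681/49 ≈ 34.306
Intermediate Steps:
k = -⅐ (k = -1*⅐ = -⅐ ≈ -0.14286)
t = 6 (t = 2 + (-5*(-1) - 1) = 2 + (5 - 1) = 2 + 4 = 6)
(t + G(k))² = (6 - ⅐)² = (41/7)² = 1681/49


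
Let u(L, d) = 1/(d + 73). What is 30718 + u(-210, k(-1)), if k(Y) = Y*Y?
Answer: 2273133/74 ≈ 30718.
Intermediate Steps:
k(Y) = Y²
u(L, d) = 1/(73 + d)
30718 + u(-210, k(-1)) = 30718 + 1/(73 + (-1)²) = 30718 + 1/(73 + 1) = 30718 + 1/74 = 2273133/74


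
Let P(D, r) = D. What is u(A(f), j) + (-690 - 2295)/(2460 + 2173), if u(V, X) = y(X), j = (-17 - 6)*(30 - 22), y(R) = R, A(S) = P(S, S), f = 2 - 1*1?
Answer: -855457/4633 ≈ -184.64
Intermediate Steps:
f = 1 (f = 2 - 1 = 1)
A(S) = S
j = -184 (j = -23*8 = -184)
u(V, X) = X
u(A(f), j) + (-690 - 2295)/(2460 + 2173) = -184 + (-690 - 2295)/(2460 + 2173) = -184 - 2985/4633 = -855457/4633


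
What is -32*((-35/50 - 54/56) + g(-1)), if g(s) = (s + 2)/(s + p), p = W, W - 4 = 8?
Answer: 19384/385 ≈ 50.348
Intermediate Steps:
W = 12 (W = 4 + 8 = 12)
p = 12
g(s) = (2 + s)/(12 + s) (g(s) = (s + 2)/(s + 12) = (2 + s)/(12 + s))
-32*((-35/50 - 54/56) + g(-1)) = -32*((-35/50 - 54/56) + (2 - 1)/(12 - 1)) = -32*((-35*1/50 - 54*1/56) + 1/11) = -32*((-7/10 - 27/28) + (1/11)*1) = -32*(-233/140 + 1/11) = -32*(-2423/1540) = 19384/385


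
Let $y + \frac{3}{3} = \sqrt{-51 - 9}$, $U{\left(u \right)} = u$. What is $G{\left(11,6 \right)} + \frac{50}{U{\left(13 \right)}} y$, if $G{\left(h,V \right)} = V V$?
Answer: $\frac{418}{13} + \frac{100 i \sqrt{15}}{13} \approx 32.154 + 29.792 i$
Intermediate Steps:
$G{\left(h,V \right)} = V^{2}$
$y = -1 + 2 i \sqrt{15}$ ($y = -1 + \sqrt{-51 - 9} = -1 + \sqrt{-60} = -1 + 2 i \sqrt{15} \approx -1.0 + 7.746 i$)
$G{\left(11,6 \right)} + \frac{50}{U{\left(13 \right)}} y = 6^{2} + \frac{50}{13} \left(-1 + 2 i \sqrt{15}\right) = 36 + 50 \cdot \frac{1}{13} \left(-1 + 2 i \sqrt{15}\right) = 36 + \frac{50 \left(-1 + 2 i \sqrt{15}\right)}{13} = 36 - \left(\frac{50}{13} - \frac{100 i \sqrt{15}}{13}\right) = \frac{418}{13} + \frac{100 i \sqrt{15}}{13}$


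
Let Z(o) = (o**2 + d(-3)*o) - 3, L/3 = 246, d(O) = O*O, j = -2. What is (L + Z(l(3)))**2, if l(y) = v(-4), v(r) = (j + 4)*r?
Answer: 528529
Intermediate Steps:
d(O) = O**2
L = 738 (L = 3*246 = 738)
v(r) = 2*r (v(r) = (-2 + 4)*r = 2*r)
l(y) = -8 (l(y) = 2*(-4) = -8)
Z(o) = -3 + o**2 + 9*o (Z(o) = (o**2 + (-3)**2*o) - 3 = (o**2 + 9*o) - 3 = -3 + o**2 + 9*o)
(L + Z(l(3)))**2 = (738 + (-3 + (-8)**2 + 9*(-8)))**2 = (738 + (-3 + 64 - 72))**2 = (738 - 11)**2 = 727**2 = 528529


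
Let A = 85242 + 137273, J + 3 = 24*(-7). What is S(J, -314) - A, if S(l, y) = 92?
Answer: -222423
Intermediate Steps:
J = -171 (J = -3 + 24*(-7) = -3 - 168 = -171)
A = 222515
S(J, -314) - A = 92 - 1*222515 = 92 - 222515 = -222423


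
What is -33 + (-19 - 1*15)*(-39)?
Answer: 1293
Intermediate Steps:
-33 + (-19 - 1*15)*(-39) = -33 + (-19 - 15)*(-39) = -33 - 34*(-39) = -33 + 1326 = 1293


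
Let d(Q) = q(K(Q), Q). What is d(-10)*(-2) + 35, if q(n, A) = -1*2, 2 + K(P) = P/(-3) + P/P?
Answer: 39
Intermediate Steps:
K(P) = -1 - P/3 (K(P) = -2 + (P/(-3) + P/P) = -2 + (P*(-⅓) + 1) = -2 + (-P/3 + 1) = -2 + (1 - P/3) = -1 - P/3)
q(n, A) = -2
d(Q) = -2
d(-10)*(-2) + 35 = -2*(-2) + 35 = 4 + 35 = 39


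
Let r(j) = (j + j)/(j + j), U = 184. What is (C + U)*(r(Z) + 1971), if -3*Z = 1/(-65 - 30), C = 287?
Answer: 928812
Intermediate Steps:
Z = 1/285 (Z = -1/(3*(-65 - 30)) = -1/3/(-95) = -1/3*(-1/95) = 1/285 ≈ 0.0035088)
r(j) = 1 (r(j) = (2*j)/((2*j)) = (2*j)*(1/(2*j)) = 1)
(C + U)*(r(Z) + 1971) = (287 + 184)*(1 + 1971) = 471*1972 = 928812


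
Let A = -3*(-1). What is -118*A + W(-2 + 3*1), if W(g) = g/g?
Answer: -353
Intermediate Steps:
W(g) = 1
A = 3
-118*A + W(-2 + 3*1) = -118*3 + 1 = -354 + 1 = -353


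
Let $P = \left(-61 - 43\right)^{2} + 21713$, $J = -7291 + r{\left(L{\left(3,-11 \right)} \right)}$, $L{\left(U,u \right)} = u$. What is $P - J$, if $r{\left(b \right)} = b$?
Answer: $39831$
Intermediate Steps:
$J = -7302$ ($J = -7291 - 11 = -7302$)
$P = 32529$ ($P = \left(-104\right)^{2} + 21713 = 10816 + 21713 = 32529$)
$P - J = 32529 - -7302 = 32529 + 7302 = 39831$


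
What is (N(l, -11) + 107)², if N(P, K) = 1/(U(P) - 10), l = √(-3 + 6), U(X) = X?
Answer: 107516164/9409 - 20738*√3/9409 ≈ 11423.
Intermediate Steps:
l = √3 ≈ 1.7320
N(P, K) = 1/(-10 + P) (N(P, K) = 1/(P - 10) = 1/(-10 + P))
(N(l, -11) + 107)² = (1/(-10 + √3) + 107)² = (107 + 1/(-10 + √3))²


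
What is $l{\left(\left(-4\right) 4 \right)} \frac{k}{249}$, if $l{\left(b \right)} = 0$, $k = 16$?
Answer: $0$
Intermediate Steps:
$l{\left(\left(-4\right) 4 \right)} \frac{k}{249} = 0 \cdot \frac{16}{249} = 0$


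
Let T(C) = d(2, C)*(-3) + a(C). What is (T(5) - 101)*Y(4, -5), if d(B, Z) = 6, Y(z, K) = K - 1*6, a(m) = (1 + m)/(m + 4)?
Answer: 3905/3 ≈ 1301.7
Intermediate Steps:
a(m) = (1 + m)/(4 + m)
Y(z, K) = -6 + K (Y(z, K) = K - 6 = -6 + K)
T(C) = -18 + (1 + C)/(4 + C) (T(C) = 6*(-3) + (1 + C)/(4 + C) = -18 + (1 + C)/(4 + C))
(T(5) - 101)*Y(4, -5) = ((-71 - 17*5)/(4 + 5) - 101)*(-6 - 5) = ((-71 - 85)/9 - 101)*(-11) = ((⅑)*(-156) - 101)*(-11) = (-52/3 - 101)*(-11) = -355/3*(-11) = 3905/3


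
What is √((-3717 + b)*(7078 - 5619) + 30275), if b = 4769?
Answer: √1565143 ≈ 1251.1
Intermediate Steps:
√((-3717 + b)*(7078 - 5619) + 30275) = √((-3717 + 4769)*(7078 - 5619) + 30275) = √(1052*1459 + 30275) = √(1534868 + 30275) = √1565143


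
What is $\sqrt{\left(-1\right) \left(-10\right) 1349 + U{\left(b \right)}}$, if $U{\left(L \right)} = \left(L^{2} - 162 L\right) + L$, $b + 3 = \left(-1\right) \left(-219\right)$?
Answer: $\sqrt{25370} \approx 159.28$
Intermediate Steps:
$b = 216$ ($b = -3 - -219 = -3 + 219 = 216$)
$U{\left(L \right)} = L^{2} - 161 L$
$\sqrt{\left(-1\right) \left(-10\right) 1349 + U{\left(b \right)}} = \sqrt{\left(-1\right) \left(-10\right) 1349 + 216 \left(-161 + 216\right)} = \sqrt{10 \cdot 1349 + 216 \cdot 55} = \sqrt{13490 + 11880} = \sqrt{25370}$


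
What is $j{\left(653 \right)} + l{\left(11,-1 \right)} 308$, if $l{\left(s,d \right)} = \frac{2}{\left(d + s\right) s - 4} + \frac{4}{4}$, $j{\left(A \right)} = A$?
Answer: $\frac{51241}{53} \approx 966.81$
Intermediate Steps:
$l{\left(s,d \right)} = 1 + \frac{2}{-4 + s \left(d + s\right)}$ ($l{\left(s,d \right)} = \frac{2}{s \left(d + s\right) - 4} + 4 \cdot \frac{1}{4} = \frac{2}{-4 + s \left(d + s\right)} + 1 = 1 + \frac{2}{-4 + s \left(d + s\right)}$)
$j{\left(653 \right)} + l{\left(11,-1 \right)} 308 = 653 + \frac{-2 + 11^{2} - 11}{-4 + 11^{2} - 11} \cdot 308 = 653 + \frac{-2 + 121 - 11}{-4 + 121 - 11} \cdot 308 = 653 + \frac{1}{106} \cdot 108 \cdot 308 = 653 + \frac{54}{53} \cdot 308 = 653 + \frac{16632}{53} = \frac{51241}{53}$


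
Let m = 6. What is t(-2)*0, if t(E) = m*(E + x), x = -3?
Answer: 0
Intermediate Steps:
t(E) = -18 + 6*E (t(E) = 6*(E - 3) = 6*(-3 + E) = -18 + 6*E)
t(-2)*0 = (-18 + 6*(-2))*0 = (-18 - 12)*0 = -30*0 = 0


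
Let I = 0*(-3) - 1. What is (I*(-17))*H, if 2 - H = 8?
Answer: -102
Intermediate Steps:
H = -6 (H = 2 - 1*8 = 2 - 8 = -6)
I = -1 (I = 0 - 1 = -1)
(I*(-17))*H = -1*(-17)*(-6) = 17*(-6) = -102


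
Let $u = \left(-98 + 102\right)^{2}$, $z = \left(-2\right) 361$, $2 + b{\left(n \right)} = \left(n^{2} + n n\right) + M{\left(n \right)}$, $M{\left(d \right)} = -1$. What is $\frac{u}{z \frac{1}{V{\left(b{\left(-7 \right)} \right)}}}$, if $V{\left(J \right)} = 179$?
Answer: $- \frac{1432}{361} \approx -3.9668$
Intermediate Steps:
$b{\left(n \right)} = -3 + 2 n^{2}$ ($b{\left(n \right)} = -2 - \left(1 - n^{2} - n n\right) = -2 + \left(\left(n^{2} + n^{2}\right) - 1\right) = -2 + \left(2 n^{2} - 1\right) = -2 + \left(-1 + 2 n^{2}\right) = -3 + 2 n^{2}$)
$z = -722$
$u = 16$ ($u = 4^{2} = 16$)
$\frac{u}{z \frac{1}{V{\left(b{\left(-7 \right)} \right)}}} = \frac{16}{\left(-722\right) \frac{1}{179}} = \frac{16}{- \frac{722}{179}} = 16 \left(- \frac{179}{722}\right) = - \frac{1432}{361}$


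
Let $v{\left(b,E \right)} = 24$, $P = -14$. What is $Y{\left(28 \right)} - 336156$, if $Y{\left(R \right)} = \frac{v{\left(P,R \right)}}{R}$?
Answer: $- \frac{2353086}{7} \approx -3.3616 \cdot 10^{5}$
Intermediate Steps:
$Y{\left(R \right)} = \frac{24}{R}$
$Y{\left(28 \right)} - 336156 = \frac{24}{28} - 336156 = 24 \cdot \frac{1}{28} - 336156 = \frac{6}{7} - 336156 = - \frac{2353086}{7}$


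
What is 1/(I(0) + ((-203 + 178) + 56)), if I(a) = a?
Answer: 1/31 ≈ 0.032258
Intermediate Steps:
1/(I(0) + ((-203 + 178) + 56)) = 1/(0 + ((-203 + 178) + 56)) = 1/(0 + (-25 + 56)) = 1/(0 + 31) = 1/31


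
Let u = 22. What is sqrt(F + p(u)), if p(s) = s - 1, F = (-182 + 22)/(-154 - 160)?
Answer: sqrt(530189)/157 ≈ 4.6378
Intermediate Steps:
F = 80/157 (F = -160/(-314) = -160*(-1/314) = 80/157 ≈ 0.50955)
p(s) = -1 + s
sqrt(F + p(u)) = sqrt(80/157 + (-1 + 22)) = sqrt(80/157 + 21) = sqrt(3377/157) = sqrt(530189)/157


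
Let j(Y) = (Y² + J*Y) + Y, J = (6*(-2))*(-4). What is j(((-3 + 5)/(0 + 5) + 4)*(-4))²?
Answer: 190881856/625 ≈ 3.0541e+5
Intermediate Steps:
J = 48 (J = -12*(-4) = 48)
j(Y) = Y² + 49*Y (j(Y) = (Y² + 48*Y) + Y = Y² + 49*Y)
j(((-3 + 5)/(0 + 5) + 4)*(-4))² = ((((-3 + 5)/(0 + 5) + 4)*(-4))*(49 + ((-3 + 5)/(0 + 5) + 4)*(-4)))² = (((2/5 + 4)*(-4))*(49 + (2/5 + 4)*(-4)))² = (((2*(⅕) + 4)*(-4))*(49 + (2*(⅕) + 4)*(-4)))² = (((⅖ + 4)*(-4))*(49 + (⅖ + 4)*(-4)))² = (((22/5)*(-4))*(49 + (22/5)*(-4)))² = (-88*(49 - 88/5)/5)² = (-88/5*157/5)² = (-13816/25)² = 190881856/625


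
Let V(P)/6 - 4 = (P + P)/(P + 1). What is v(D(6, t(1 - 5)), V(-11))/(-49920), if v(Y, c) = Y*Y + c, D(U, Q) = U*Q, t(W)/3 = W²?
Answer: -69151/41600 ≈ -1.6623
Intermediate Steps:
V(P) = 24 + 12*P/(1 + P) (V(P) = 24 + 6*((P + P)/(P + 1)) = 24 + 6*((2*P)/(1 + P)) = 24 + 6*(2*P/(1 + P)) = 24 + 12*P/(1 + P))
t(W) = 3*W²
D(U, Q) = Q*U
v(Y, c) = c + Y² (v(Y, c) = Y² + c = c + Y²)
v(D(6, t(1 - 5)), V(-11))/(-49920) = (12*(2 + 3*(-11))/(1 - 11) + ((3*(1 - 5)²)*6)²)/(-49920) = (12*(2 - 33)/(-10) + ((3*(-4)²)*6)²)*(-1/49920) = (12*(-⅒)*(-31) + ((3*16)*6)²)*(-1/49920) = (186/5 + (48*6)²)*(-1/49920) = (186/5 + 288²)*(-1/49920) = (186/5 + 82944)*(-1/49920) = (414906/5)*(-1/49920) = -69151/41600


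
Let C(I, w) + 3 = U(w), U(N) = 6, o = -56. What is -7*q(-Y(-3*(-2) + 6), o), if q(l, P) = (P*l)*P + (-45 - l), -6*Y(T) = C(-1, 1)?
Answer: -21315/2 ≈ -10658.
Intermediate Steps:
C(I, w) = 3 (C(I, w) = -3 + 6 = 3)
Y(T) = -½ (Y(T) = -⅙*3 = -½)
q(l, P) = -45 - l + l*P² (q(l, P) = l*P² + (-45 - l) = -45 - l + l*P²)
-7*q(-Y(-3*(-2) + 6), o) = -7*(-45 - (-1)*(-1)/2 - 1*(-½)*(-56)²) = -7*(-45 - 1*½ + (½)*3136) = -7*(-45 - ½ + 1568) = -7*3045/2 = -21315/2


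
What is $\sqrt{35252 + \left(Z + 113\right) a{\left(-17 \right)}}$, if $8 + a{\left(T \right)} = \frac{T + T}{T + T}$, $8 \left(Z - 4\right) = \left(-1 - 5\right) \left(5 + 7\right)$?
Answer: $56 \sqrt{11} \approx 185.73$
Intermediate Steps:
$Z = -5$ ($Z = 4 + \frac{\left(-1 - 5\right) \left(5 + 7\right)}{8} = 4 + \frac{\left(-1 - 5\right) 12}{8} = 4 + \frac{\left(-6\right) 12}{8} = 4 + \frac{1}{8} \left(-72\right) = 4 - 9 = -5$)
$a{\left(T \right)} = -7$ ($a{\left(T \right)} = -8 + \frac{T + T}{T + T} = -8 + \frac{2 T}{2 T} = -8 + 2 T \frac{1}{2 T} = -8 + 1 = -7$)
$\sqrt{35252 + \left(Z + 113\right) a{\left(-17 \right)}} = \sqrt{35252 + \left(-5 + 113\right) \left(-7\right)} = \sqrt{35252 + 108 \left(-7\right)} = \sqrt{35252 - 756} = \sqrt{34496} = 56 \sqrt{11}$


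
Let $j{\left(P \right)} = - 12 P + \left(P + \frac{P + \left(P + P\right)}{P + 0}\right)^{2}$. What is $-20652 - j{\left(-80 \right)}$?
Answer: $-27541$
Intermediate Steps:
$j{\left(P \right)} = \left(3 + P\right)^{2} - 12 P$ ($j{\left(P \right)} = - 12 P + \left(P + \frac{P + 2 P}{P}\right)^{2} = - 12 P + \left(P + \frac{3 P}{P}\right)^{2} = - 12 P + \left(P + 3\right)^{2} = - 12 P + \left(3 + P\right)^{2} = \left(3 + P\right)^{2} - 12 P$)
$-20652 - j{\left(-80 \right)} = -20652 - \left(\left(3 - 80\right)^{2} - -960\right) = -20652 - \left(\left(-77\right)^{2} + 960\right) = -20652 - \left(5929 + 960\right) = -20652 - 6889 = -27541$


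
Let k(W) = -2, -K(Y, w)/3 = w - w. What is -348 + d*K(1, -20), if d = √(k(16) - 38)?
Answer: -348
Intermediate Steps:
K(Y, w) = 0 (K(Y, w) = -3*(w - w) = -3*0 = 0)
d = 2*I*√10 (d = √(-2 - 38) = √(-40) = 2*I*√10 ≈ 6.3246*I)
-348 + d*K(1, -20) = -348 + (2*I*√10)*0 = -348 + 0 = -348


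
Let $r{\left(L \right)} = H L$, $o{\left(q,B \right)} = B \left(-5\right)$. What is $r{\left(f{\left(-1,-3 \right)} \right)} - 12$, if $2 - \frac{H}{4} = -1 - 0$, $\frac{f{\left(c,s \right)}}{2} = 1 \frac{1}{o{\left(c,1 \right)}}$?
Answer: $- \frac{84}{5} \approx -16.8$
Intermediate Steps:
$o{\left(q,B \right)} = - 5 B$
$f{\left(c,s \right)} = - \frac{2}{5}$ ($f{\left(c,s \right)} = 2 \cdot 1 \frac{1}{\left(-5\right) 1} = 2 \cdot 1 \frac{1}{-5} = 2 \cdot 1 \left(- \frac{1}{5}\right) = 2 \left(- \frac{1}{5}\right) = - \frac{2}{5}$)
$H = 12$ ($H = 8 - 4 \left(-1 - 0\right) = 8 - 4 \left(-1 + 0\right) = 8 - -4 = 8 + 4 = 12$)
$r{\left(L \right)} = 12 L$
$r{\left(f{\left(-1,-3 \right)} \right)} - 12 = 12 \left(- \frac{2}{5}\right) - 12 = - \frac{24}{5} - 12 = - \frac{84}{5}$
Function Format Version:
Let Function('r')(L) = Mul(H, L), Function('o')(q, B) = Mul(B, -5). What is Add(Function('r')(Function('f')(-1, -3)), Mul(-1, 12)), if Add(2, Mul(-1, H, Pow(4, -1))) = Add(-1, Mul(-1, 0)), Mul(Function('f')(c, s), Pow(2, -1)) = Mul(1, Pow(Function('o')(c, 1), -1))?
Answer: Rational(-84, 5) ≈ -16.800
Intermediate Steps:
Function('o')(q, B) = Mul(-5, B)
Function('f')(c, s) = Rational(-2, 5) (Function('f')(c, s) = Mul(2, Mul(1, Pow(Mul(-5, 1), -1))) = Mul(2, Mul(1, Pow(-5, -1))) = Mul(2, Mul(1, Rational(-1, 5))) = Mul(2, Rational(-1, 5)) = Rational(-2, 5))
H = 12 (H = Add(8, Mul(-4, Add(-1, Mul(-1, 0)))) = Add(8, Mul(-4, Add(-1, 0))) = Add(8, Mul(-4, -1)) = Add(8, 4) = 12)
Function('r')(L) = Mul(12, L)
Add(Function('r')(Function('f')(-1, -3)), Mul(-1, 12)) = Add(Mul(12, Rational(-2, 5)), Mul(-1, 12)) = Add(Rational(-24, 5), -12) = Rational(-84, 5)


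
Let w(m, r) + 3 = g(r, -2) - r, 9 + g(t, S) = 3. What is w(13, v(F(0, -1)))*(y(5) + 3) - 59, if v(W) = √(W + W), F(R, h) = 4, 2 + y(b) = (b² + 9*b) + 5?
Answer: -743 - 152*√2 ≈ -957.96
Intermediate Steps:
y(b) = 3 + b² + 9*b (y(b) = -2 + ((b² + 9*b) + 5) = -2 + (5 + b² + 9*b) = 3 + b² + 9*b)
g(t, S) = -6 (g(t, S) = -9 + 3 = -6)
v(W) = √2*√W (v(W) = √(2*W) = √2*√W)
w(m, r) = -9 - r (w(m, r) = -3 + (-6 - r) = -9 - r)
w(13, v(F(0, -1)))*(y(5) + 3) - 59 = (-9 - √2*√4)*((3 + 5² + 9*5) + 3) - 59 = (-9 - √2*2)*((3 + 25 + 45) + 3) - 59 = (-9 - 2*√2)*(73 + 3) - 59 = (-9 - 2*√2)*76 - 59 = (-684 - 152*√2) - 59 = -743 - 152*√2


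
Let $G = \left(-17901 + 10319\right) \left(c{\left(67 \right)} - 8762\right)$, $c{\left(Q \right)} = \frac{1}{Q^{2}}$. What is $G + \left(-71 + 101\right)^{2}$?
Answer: $\frac{298223942194}{4489} \approx 6.6434 \cdot 10^{7}$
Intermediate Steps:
$c{\left(Q \right)} = \frac{1}{Q^{2}}$
$G = \frac{298219902094}{4489}$ ($G = \left(-17901 + 10319\right) \left(\frac{1}{4489} - 8762\right) = - 7582 \left(\frac{1}{4489} - 8762\right) = \left(-7582\right) \left(- \frac{39332617}{4489}\right) = \frac{298219902094}{4489} \approx 6.6433 \cdot 10^{7}$)
$G + \left(-71 + 101\right)^{2} = \frac{298219902094}{4489} + \left(-71 + 101\right)^{2} = \frac{298219902094}{4489} + 30^{2} = \frac{298219902094}{4489} + 900 = \frac{298223942194}{4489}$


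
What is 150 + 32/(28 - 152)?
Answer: 4642/31 ≈ 149.74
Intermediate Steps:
150 + 32/(28 - 152) = 150 + 32/(-124) = 150 + 32*(-1/124) = 150 - 8/31 = 4642/31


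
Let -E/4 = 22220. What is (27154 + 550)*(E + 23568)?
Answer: -1809403648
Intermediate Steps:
E = -88880 (E = -4*22220 = -88880)
(27154 + 550)*(E + 23568) = (27154 + 550)*(-88880 + 23568) = 27704*(-65312) = -1809403648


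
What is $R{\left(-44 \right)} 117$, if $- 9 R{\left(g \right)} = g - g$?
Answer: $0$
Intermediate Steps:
$R{\left(g \right)} = 0$ ($R{\left(g \right)} = - \frac{g - g}{9} = \left(- \frac{1}{9}\right) 0 = 0$)
$R{\left(-44 \right)} 117 = 0 \cdot 117 = 0$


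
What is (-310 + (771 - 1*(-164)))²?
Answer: 390625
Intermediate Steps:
(-310 + (771 - 1*(-164)))² = (-310 + (771 + 164))² = (-310 + 935)² = 625² = 390625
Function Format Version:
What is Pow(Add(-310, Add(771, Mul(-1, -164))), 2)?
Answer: 390625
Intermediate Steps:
Pow(Add(-310, Add(771, Mul(-1, -164))), 2) = Pow(Add(-310, Add(771, 164)), 2) = Pow(Add(-310, 935), 2) = Pow(625, 2) = 390625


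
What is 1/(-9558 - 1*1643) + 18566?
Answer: 207957765/11201 ≈ 18566.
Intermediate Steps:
1/(-9558 - 1*1643) + 18566 = 1/(-9558 - 1643) + 18566 = 1/(-11201) + 18566 = -1/11201 + 18566 = 207957765/11201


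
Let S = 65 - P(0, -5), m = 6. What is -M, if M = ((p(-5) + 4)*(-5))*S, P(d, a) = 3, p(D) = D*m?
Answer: -8060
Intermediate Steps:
p(D) = 6*D (p(D) = D*6 = 6*D)
S = 62 (S = 65 - 1*3 = 65 - 3 = 62)
M = 8060 (M = ((6*(-5) + 4)*(-5))*62 = ((-30 + 4)*(-5))*62 = -26*(-5)*62 = 130*62 = 8060)
-M = -1*8060 = -8060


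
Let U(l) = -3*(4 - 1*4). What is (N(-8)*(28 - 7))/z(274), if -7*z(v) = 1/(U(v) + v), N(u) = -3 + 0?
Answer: 120834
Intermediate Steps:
N(u) = -3
U(l) = 0 (U(l) = -3*(4 - 4) = -3*0 = 0)
z(v) = -1/(7*v) (z(v) = -1/(7*(0 + v)) = -1/(7*v))
(N(-8)*(28 - 7))/z(274) = (-3*(28 - 7))/((-⅐/274)) = (-3*21)/((-⅐*1/274)) = -63/(-1/1918) = -63*(-1918) = 120834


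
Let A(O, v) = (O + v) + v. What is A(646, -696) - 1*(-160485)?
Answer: 159739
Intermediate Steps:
A(O, v) = O + 2*v
A(646, -696) - 1*(-160485) = (646 + 2*(-696)) - 1*(-160485) = (646 - 1392) + 160485 = -746 + 160485 = 159739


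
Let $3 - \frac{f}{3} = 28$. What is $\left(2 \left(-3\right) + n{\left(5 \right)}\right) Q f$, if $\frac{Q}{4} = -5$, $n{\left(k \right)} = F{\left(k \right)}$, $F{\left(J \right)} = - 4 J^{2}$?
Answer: $-159000$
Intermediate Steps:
$n{\left(k \right)} = - 4 k^{2}$
$Q = -20$ ($Q = 4 \left(-5\right) = -20$)
$f = -75$ ($f = 9 - 84 = -75$)
$\left(2 \left(-3\right) + n{\left(5 \right)}\right) Q f = \left(2 \left(-3\right) - 4 \cdot 5^{2}\right) \left(-20\right) \left(-75\right) = \left(-6 - 100\right) \left(-20\right) \left(-75\right) = \left(-106\right) \left(-20\right) \left(-75\right) = 2120 \left(-75\right) = -159000$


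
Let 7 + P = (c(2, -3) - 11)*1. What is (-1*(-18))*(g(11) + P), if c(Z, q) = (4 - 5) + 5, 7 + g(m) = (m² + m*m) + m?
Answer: 4176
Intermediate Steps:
g(m) = -7 + m + 2*m² (g(m) = -7 + ((m² + m*m) + m) = -7 + ((m² + m²) + m) = -7 + (2*m² + m) = -7 + (m + 2*m²) = -7 + m + 2*m²)
c(Z, q) = 4 (c(Z, q) = -1 + 5 = 4)
P = -14 (P = -7 + (4 - 11)*1 = -7 - 7*1 = -7 - 7 = -14)
(-1*(-18))*(g(11) + P) = (-1*(-18))*((-7 + 11 + 2*11²) - 14) = 18*((-7 + 11 + 2*121) - 14) = 18*((-7 + 11 + 242) - 14) = 18*(246 - 14) = 18*232 = 4176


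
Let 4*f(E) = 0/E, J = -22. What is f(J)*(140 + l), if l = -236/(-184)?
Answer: 0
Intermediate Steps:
l = 59/46 (l = -236*(-1/184) = 59/46 ≈ 1.2826)
f(E) = 0 (f(E) = (0/E)/4 = (¼)*0 = 0)
f(J)*(140 + l) = 0*(140 + 59/46) = 0*(6499/46) = 0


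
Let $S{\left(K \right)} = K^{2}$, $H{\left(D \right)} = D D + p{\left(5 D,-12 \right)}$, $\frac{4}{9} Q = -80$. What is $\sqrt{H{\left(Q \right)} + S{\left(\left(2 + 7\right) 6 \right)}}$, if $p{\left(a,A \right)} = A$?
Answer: $2 \sqrt{8826} \approx 187.89$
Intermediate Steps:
$Q = -180$ ($Q = \frac{9}{4} \left(-80\right) = -180$)
$H{\left(D \right)} = -12 + D^{2}$ ($H{\left(D \right)} = D D - 12 = D^{2} - 12 = -12 + D^{2}$)
$\sqrt{H{\left(Q \right)} + S{\left(\left(2 + 7\right) 6 \right)}} = \sqrt{\left(-12 + \left(-180\right)^{2}\right) + \left(\left(2 + 7\right) 6\right)^{2}} = \sqrt{\left(-12 + 32400\right) + \left(9 \cdot 6\right)^{2}} = \sqrt{32388 + 54^{2}} = \sqrt{32388 + 2916} = \sqrt{35304} = 2 \sqrt{8826}$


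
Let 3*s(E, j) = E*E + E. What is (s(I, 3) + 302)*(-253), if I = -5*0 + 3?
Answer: -77418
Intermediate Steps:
I = 3 (I = 0 + 3 = 3)
s(E, j) = E/3 + E**2/3 (s(E, j) = (E*E + E)/3 = (E**2 + E)/3 = (E + E**2)/3 = E/3 + E**2/3)
(s(I, 3) + 302)*(-253) = ((1/3)*3*(1 + 3) + 302)*(-253) = ((1/3)*3*4 + 302)*(-253) = (4 + 302)*(-253) = 306*(-253) = -77418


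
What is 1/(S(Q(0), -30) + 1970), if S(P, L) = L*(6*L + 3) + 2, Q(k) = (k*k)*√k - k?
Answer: 1/7282 ≈ 0.00013732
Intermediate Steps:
Q(k) = k^(5/2) - k (Q(k) = k²*√k - k = k^(5/2) - k)
S(P, L) = 2 + L*(3 + 6*L) (S(P, L) = L*(3 + 6*L) + 2 = 2 + L*(3 + 6*L))
1/(S(Q(0), -30) + 1970) = 1/((2 + 3*(-30) + 6*(-30)²) + 1970) = 1/((2 - 90 + 6*900) + 1970) = 1/((2 - 90 + 5400) + 1970) = 1/(5312 + 1970) = 1/7282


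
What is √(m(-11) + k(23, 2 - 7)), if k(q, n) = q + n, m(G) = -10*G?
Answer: 8*√2 ≈ 11.314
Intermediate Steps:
k(q, n) = n + q
√(m(-11) + k(23, 2 - 7)) = √(-10*(-11) + ((2 - 7) + 23)) = √(110 + (-5 + 23)) = √(110 + 18) = √128 = 8*√2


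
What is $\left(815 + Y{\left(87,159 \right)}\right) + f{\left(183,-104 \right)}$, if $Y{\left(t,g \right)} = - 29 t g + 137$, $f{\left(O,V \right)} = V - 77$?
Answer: $-400386$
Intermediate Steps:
$f{\left(O,V \right)} = -77 + V$
$Y{\left(t,g \right)} = 137 - 29 g t$ ($Y{\left(t,g \right)} = - 29 g t + 137 = 137 - 29 g t$)
$\left(815 + Y{\left(87,159 \right)}\right) + f{\left(183,-104 \right)} = \left(815 + \left(137 - 4611 \cdot 87\right)\right) - 181 = \left(815 + \left(137 - 401157\right)\right) - 181 = \left(815 - 401020\right) - 181 = -400205 - 181 = -400386$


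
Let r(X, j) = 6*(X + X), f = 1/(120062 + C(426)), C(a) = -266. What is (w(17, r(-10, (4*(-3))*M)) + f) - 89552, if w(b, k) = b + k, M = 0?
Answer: -10740310379/119796 ≈ -89655.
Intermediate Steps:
f = 1/119796 (f = 1/(120062 - 266) = 1/119796 ≈ 8.3475e-6)
r(X, j) = 12*X (r(X, j) = 6*(2*X) = 12*X)
(w(17, r(-10, (4*(-3))*M)) + f) - 89552 = ((17 + 12*(-10)) + 1/119796) - 89552 = ((17 - 120) + 1/119796) - 89552 = (-103 + 1/119796) - 89552 = -12338987/119796 - 89552 = -10740310379/119796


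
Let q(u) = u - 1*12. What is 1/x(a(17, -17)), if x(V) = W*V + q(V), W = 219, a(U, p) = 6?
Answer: 1/1308 ≈ 0.00076453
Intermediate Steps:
q(u) = -12 + u (q(u) = u - 12 = -12 + u)
x(V) = -12 + 220*V (x(V) = 219*V + (-12 + V) = -12 + 220*V)
1/x(a(17, -17)) = 1/(-12 + 220*6) = 1/(-12 + 1320) = 1/1308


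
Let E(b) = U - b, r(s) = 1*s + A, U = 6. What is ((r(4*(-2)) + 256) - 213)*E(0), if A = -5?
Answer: 180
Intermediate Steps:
r(s) = -5 + s (r(s) = 1*s - 5 = s - 5 = -5 + s)
E(b) = 6 - b
((r(4*(-2)) + 256) - 213)*E(0) = (((-5 + 4*(-2)) + 256) - 213)*(6 - 1*0) = (((-5 - 8) + 256) - 213)*(6 + 0) = ((-13 + 256) - 213)*6 = (243 - 213)*6 = 30*6 = 180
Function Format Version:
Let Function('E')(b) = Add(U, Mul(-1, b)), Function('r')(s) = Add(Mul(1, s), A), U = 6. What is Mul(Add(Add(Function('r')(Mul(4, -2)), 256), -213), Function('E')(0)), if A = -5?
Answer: 180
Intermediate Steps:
Function('r')(s) = Add(-5, s) (Function('r')(s) = Add(Mul(1, s), -5) = Add(s, -5) = Add(-5, s))
Function('E')(b) = Add(6, Mul(-1, b))
Mul(Add(Add(Function('r')(Mul(4, -2)), 256), -213), Function('E')(0)) = Mul(Add(Add(Add(-5, Mul(4, -2)), 256), -213), Add(6, Mul(-1, 0))) = Mul(Add(Add(Add(-5, -8), 256), -213), Add(6, 0)) = Mul(Add(Add(-13, 256), -213), 6) = Mul(Add(243, -213), 6) = Mul(30, 6) = 180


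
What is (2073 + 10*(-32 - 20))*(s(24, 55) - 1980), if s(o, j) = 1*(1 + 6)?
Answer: -3064069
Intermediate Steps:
s(o, j) = 7 (s(o, j) = 1*7 = 7)
(2073 + 10*(-32 - 20))*(s(24, 55) - 1980) = (2073 + 10*(-32 - 20))*(7 - 1980) = (2073 + 10*(-52))*(-1973) = (2073 - 520)*(-1973) = 1553*(-1973) = -3064069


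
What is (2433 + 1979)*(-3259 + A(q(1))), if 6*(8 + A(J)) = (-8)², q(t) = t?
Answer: -43100828/3 ≈ -1.4367e+7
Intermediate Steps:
A(J) = 8/3 (A(J) = -8 + (⅙)*(-8)² = -8 + (⅙)*64 = -8 + 32/3 = 8/3)
(2433 + 1979)*(-3259 + A(q(1))) = (2433 + 1979)*(-3259 + 8/3) = 4412*(-9769/3) = -43100828/3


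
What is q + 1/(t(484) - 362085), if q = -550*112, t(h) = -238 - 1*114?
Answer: -22326119201/362437 ≈ -61600.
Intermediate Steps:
t(h) = -352 (t(h) = -238 - 114 = -352)
q = -61600
q + 1/(t(484) - 362085) = -61600 + 1/(-352 - 362085) = -61600 + 1/(-362437) = -61600 - 1/362437 = -22326119201/362437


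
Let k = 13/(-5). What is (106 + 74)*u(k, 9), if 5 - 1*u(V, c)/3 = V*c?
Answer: 15336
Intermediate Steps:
k = -13/5 (k = 13*(-⅕) = -13/5 ≈ -2.6000)
u(V, c) = 15 - 3*V*c
(106 + 74)*u(k, 9) = (106 + 74)*(15 - 3*(-13/5)*9) = 180*(15 + 351/5) = 180*(426/5) = 15336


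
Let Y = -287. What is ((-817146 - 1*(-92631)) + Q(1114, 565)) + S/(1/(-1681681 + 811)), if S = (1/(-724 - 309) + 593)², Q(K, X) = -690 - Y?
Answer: -630729683732866582/1067089 ≈ -5.9107e+11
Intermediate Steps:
Q(K, X) = -403 (Q(K, X) = -690 - 1*(-287) = -690 + 287 = -403)
S = 375239554624/1067089 (S = (1/(-1033) + 593)² = (-1/1033 + 593)² = (612568/1033)² = 375239554624/1067089 ≈ 3.5165e+5)
((-817146 - 1*(-92631)) + Q(1114, 565)) + S/(1/(-1681681 + 811)) = ((-817146 - 1*(-92631)) - 403) + 375239554624/(1067089*(1/(-1681681 + 811))) = ((-817146 + 92631) - 403) + 375239554624/(1067089*(1/(-1680870))) = (-724515 - 403) + 375239554624/(1067089*(-1/1680870)) = -724918 + (375239554624/1067089)*(-1680870) = -724918 - 630728910180842880/1067089 = -630729683732866582/1067089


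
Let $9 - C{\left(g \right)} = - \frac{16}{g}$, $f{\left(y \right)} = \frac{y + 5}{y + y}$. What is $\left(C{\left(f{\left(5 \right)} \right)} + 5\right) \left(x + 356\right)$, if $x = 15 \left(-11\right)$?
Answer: $5730$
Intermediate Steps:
$f{\left(y \right)} = \frac{5 + y}{2 y}$
$C{\left(g \right)} = 9 + \frac{16}{g}$ ($C{\left(g \right)} = 9 - - \frac{16}{g} = 9 + \frac{16}{g}$)
$x = -165$
$\left(C{\left(f{\left(5 \right)} \right)} + 5\right) \left(x + 356\right) = \left(\left(9 + \frac{16}{\frac{1}{2} \cdot \frac{1}{5} \left(5 + 5\right)}\right) + 5\right) \left(-165 + 356\right) = \left(\left(9 + \frac{16}{\frac{1}{2} \cdot \frac{1}{5} \cdot 10}\right) + 5\right) 191 = \left(\left(9 + \frac{16}{1}\right) + 5\right) 191 = \left(\left(9 + 16 \cdot 1\right) + 5\right) 191 = \left(\left(9 + 16\right) + 5\right) 191 = \left(25 + 5\right) 191 = 30 \cdot 191 = 5730$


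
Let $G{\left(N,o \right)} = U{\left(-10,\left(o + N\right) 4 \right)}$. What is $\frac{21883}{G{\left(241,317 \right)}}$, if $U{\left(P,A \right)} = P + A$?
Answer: $\frac{21883}{2222} \approx 9.8483$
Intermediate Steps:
$U{\left(P,A \right)} = A + P$
$G{\left(N,o \right)} = -10 + 4 N + 4 o$ ($G{\left(N,o \right)} = \left(o + N\right) 4 - 10 = \left(N + o\right) 4 - 10 = \left(4 N + 4 o\right) - 10 = -10 + 4 N + 4 o$)
$\frac{21883}{G{\left(241,317 \right)}} = \frac{21883}{-10 + 4 \cdot 241 + 4 \cdot 317} = \frac{21883}{-10 + 964 + 1268} = \frac{21883}{2222}$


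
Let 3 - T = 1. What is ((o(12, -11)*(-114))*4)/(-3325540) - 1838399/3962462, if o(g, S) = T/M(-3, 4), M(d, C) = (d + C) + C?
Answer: -449481371867/968921020550 ≈ -0.46390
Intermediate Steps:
M(d, C) = d + 2*C (M(d, C) = (C + d) + C = d + 2*C)
T = 2 (T = 3 - 1*1 = 3 - 1 = 2)
o(g, S) = 2/5 (o(g, S) = 2/(-3 + 2*4) = 2/(-3 + 8) = 2/5)
((o(12, -11)*(-114))*4)/(-3325540) - 1838399/3962462 = (((2/5)*(-114))*4)/(-3325540) - 1838399/3962462 = -228/5*4*(-1/3325540) - 1838399*1/3962462 = -912/5*(-1/3325540) - 1838399/3962462 = 228/4156925 - 1838399/3962462 = -449481371867/968921020550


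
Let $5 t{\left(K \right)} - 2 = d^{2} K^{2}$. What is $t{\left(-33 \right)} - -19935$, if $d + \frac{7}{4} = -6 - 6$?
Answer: $\frac{4889057}{80} \approx 61113.0$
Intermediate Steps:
$d = - \frac{55}{4}$ ($d = - \frac{7}{4} - 12 = - \frac{55}{4} \approx -13.75$)
$t{\left(K \right)} = \frac{2}{5} + \frac{605 K^{2}}{16}$ ($t{\left(K \right)} = \frac{2}{5} + \frac{\left(- \frac{55}{4}\right)^{2} K^{2}}{5} = \frac{2}{5} + \frac{\frac{3025}{16} K^{2}}{5} = \frac{2}{5} + \frac{605 K^{2}}{16}$)
$t{\left(-33 \right)} - -19935 = \left(\frac{2}{5} + \frac{605 \left(-33\right)^{2}}{16}\right) - -19935 = \left(\frac{2}{5} + \frac{605}{16} \cdot 1089\right) + 19935 = \left(\frac{2}{5} + \frac{658845}{16}\right) + 19935 = \frac{3294257}{80} + 19935 = \frac{4889057}{80}$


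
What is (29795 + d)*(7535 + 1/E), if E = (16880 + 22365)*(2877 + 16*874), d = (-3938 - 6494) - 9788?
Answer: 9548160194128040/132341989 ≈ 7.2148e+7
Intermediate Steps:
d = -20220 (d = -10432 - 9788 = -20220)
E = 661709945 (E = 39245*(2877 + 13984) = 39245*16861 = 661709945)
(29795 + d)*(7535 + 1/E) = (29795 - 20220)*(7535 + 1/661709945) = 9575*(7535 + 1/661709945) = 9575*(4985984435576/661709945) = 9548160194128040/132341989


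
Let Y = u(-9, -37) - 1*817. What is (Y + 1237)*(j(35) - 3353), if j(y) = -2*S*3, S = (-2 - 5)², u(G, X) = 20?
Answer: -1604680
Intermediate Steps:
Y = -797 (Y = 20 - 1*817 = 20 - 817 = -797)
S = 49 (S = (-7)² = 49)
j(y) = -294 (j(y) = -2*49*3 = -98*3 = -294)
(Y + 1237)*(j(35) - 3353) = (-797 + 1237)*(-294 - 3353) = 440*(-3647) = -1604680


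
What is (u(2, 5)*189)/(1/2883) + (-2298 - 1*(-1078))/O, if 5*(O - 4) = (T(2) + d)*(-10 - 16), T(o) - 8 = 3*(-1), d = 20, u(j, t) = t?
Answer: 171640015/63 ≈ 2.7244e+6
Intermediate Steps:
T(o) = 5 (T(o) = 8 + 3*(-1) = 8 - 3 = 5)
O = -126 (O = 4 + ((5 + 20)*(-10 - 16))/5 = 4 + (25*(-26))/5 = 4 + (1/5)*(-650) = 4 - 130 = -126)
(u(2, 5)*189)/(1/2883) + (-2298 - 1*(-1078))/O = (5*189)/(1/2883) + (-2298 - 1*(-1078))/(-126) = 945/(1/2883) + (-2298 + 1078)*(-1/126) = 945*2883 - 1220*(-1/126) = 2724435 + 610/63 = 171640015/63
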